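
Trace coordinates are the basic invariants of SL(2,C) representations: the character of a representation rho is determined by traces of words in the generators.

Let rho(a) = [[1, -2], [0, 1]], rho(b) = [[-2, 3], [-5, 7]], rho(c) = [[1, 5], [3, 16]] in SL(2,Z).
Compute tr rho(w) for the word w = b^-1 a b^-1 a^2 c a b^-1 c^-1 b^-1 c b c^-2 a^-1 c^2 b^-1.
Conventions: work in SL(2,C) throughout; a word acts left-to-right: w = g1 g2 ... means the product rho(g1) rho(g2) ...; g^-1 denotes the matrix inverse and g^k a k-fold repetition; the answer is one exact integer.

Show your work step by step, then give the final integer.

8625119809335

rho(b^-1) = [[7, -3], [5, -2]]
... * rho(a) = [[1, -2], [0, 1]]  ->  [[7, -17], [5, -12]]
... * rho(b^-1) = [[7, -3], [5, -2]]  ->  [[-36, 13], [-25, 9]]
... * rho(a) = [[1, -2], [0, 1]]  ->  [[-36, 85], [-25, 59]]
... * rho(a) = [[1, -2], [0, 1]]  ->  [[-36, 157], [-25, 109]]
... * rho(c) = [[1, 5], [3, 16]]  ->  [[435, 2332], [302, 1619]]
... * rho(a) = [[1, -2], [0, 1]]  ->  [[435, 1462], [302, 1015]]
... * rho(b^-1) = [[7, -3], [5, -2]]  ->  [[10355, -4229], [7189, -2936]]
... * rho(c^-1) = [[16, -5], [-3, 1]]  ->  [[178367, -56004], [123832, -38881]]
... * rho(b^-1) = [[7, -3], [5, -2]]  ->  [[968549, -423093], [672419, -293734]]
... * rho(c) = [[1, 5], [3, 16]]  ->  [[-300730, -1926743], [-208783, -1337649]]
... * rho(b) = [[-2, 3], [-5, 7]]  ->  [[10235175, -14389391], [7105811, -9989892]]
... * rho(c^-1) = [[16, -5], [-3, 1]]  ->  [[206930973, -65565266], [143662652, -45518947]]
... * rho(c^-1) = [[16, -5], [-3, 1]]  ->  [[3507591366, -1100220131], [2435159273, -763832207]]
... * rho(a^-1) = [[1, 2], [0, 1]]  ->  [[3507591366, 5914962601], [2435159273, 4106486339]]
... * rho(c) = [[1, 5], [3, 16]]  ->  [[21252479169, 112177358446], [14754618290, 77879577789]]
... * rho(c) = [[1, 5], [3, 16]]  ->  [[357784554507, 1901100130981], [248393351657, 1319846336074]]
... * rho(b^-1) = [[7, -3], [5, -2]]  ->  [[12009992536454, -4875553925483], [8337985141969, -3384872727119]]
tr = 12009992536454 + -3384872727119 = 8625119809335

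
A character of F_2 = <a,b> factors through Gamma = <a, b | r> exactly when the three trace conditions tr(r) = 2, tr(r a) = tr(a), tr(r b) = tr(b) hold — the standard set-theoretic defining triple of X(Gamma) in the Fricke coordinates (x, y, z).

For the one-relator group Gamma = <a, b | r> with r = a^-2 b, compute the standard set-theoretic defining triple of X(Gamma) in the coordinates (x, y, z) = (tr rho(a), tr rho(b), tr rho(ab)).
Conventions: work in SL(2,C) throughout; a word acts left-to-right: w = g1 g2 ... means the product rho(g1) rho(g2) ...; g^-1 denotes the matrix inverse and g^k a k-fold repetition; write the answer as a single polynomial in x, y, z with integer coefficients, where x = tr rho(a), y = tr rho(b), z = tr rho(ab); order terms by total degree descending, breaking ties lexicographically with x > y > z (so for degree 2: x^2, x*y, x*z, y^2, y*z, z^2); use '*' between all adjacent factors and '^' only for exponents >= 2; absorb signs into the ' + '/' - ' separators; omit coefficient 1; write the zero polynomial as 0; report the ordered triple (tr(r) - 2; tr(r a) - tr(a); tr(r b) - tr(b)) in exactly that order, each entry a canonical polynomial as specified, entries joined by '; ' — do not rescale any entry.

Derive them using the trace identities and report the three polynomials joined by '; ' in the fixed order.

x^2*y - x*z - y - 2; x*y - x - z; x^2*y^2 - x*y*z - x^2 - y^2 - y + 2

reduce: tr(a^-1 b) = tr(b) * tr(a) - tr(b a) = x*y - z
tr(a^-2 b) = tr(a^-1 b) * tr(a) - tr(a^-1 b a) = x^2*y - x*z - y
tr(b^2) = tr(b) * tr(b) - tr(1)  (reduce the b square) = y^2 - 2
reduce: tr(b^2 a) = tr(b) * tr(a b) - tr(a)  (reduce the b square) = y*z - x
reduce: tr(a^-1 b^2) = tr(b^2) * tr(a) - tr(b^2 a)  (eliminate a^-1) = x*y^2 - y*z - x
tr(a^-2 b^2) = tr(a^-1 b^2) * tr(a) - tr(a^-1 b^2 a)  (eliminate a^-1) = x^2*y^2 - x*y*z - x^2 - y^2 + 2
assemble the triple (tr(r) - 2; tr(r a) - x; tr(r b) - y)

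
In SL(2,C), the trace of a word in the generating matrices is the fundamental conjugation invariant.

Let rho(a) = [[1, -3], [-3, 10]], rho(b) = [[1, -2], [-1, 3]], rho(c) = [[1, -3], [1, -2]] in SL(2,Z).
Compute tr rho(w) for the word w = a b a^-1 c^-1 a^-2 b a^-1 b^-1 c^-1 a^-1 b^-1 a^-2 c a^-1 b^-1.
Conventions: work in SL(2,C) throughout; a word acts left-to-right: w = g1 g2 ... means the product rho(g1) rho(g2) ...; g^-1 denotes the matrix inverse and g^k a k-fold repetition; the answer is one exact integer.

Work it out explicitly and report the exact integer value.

rho(a) = [[1, -3], [-3, 10]]
... * rho(b) = [[1, -2], [-1, 3]]  ->  [[4, -11], [-13, 36]]
... * rho(a^-1) = [[10, 3], [3, 1]]  ->  [[7, 1], [-22, -3]]
... * rho(c^-1) = [[-2, 3], [-1, 1]]  ->  [[-15, 22], [47, -69]]
... * rho(a^-1) = [[10, 3], [3, 1]]  ->  [[-84, -23], [263, 72]]
... * rho(a^-1) = [[10, 3], [3, 1]]  ->  [[-909, -275], [2846, 861]]
... * rho(b) = [[1, -2], [-1, 3]]  ->  [[-634, 993], [1985, -3109]]
... * rho(a^-1) = [[10, 3], [3, 1]]  ->  [[-3361, -909], [10523, 2846]]
... * rho(b^-1) = [[3, 2], [1, 1]]  ->  [[-10992, -7631], [34415, 23892]]
... * rho(c^-1) = [[-2, 3], [-1, 1]]  ->  [[29615, -40607], [-92722, 127137]]
... * rho(a^-1) = [[10, 3], [3, 1]]  ->  [[174329, 48238], [-545809, -151029]]
... * rho(b^-1) = [[3, 2], [1, 1]]  ->  [[571225, 396896], [-1788456, -1242647]]
... * rho(a^-1) = [[10, 3], [3, 1]]  ->  [[6902938, 2110571], [-21612501, -6608015]]
... * rho(a^-1) = [[10, 3], [3, 1]]  ->  [[75361093, 22819385], [-235949055, -71445518]]
... * rho(c) = [[1, -3], [1, -2]]  ->  [[98180478, -271722049], [-307394573, 850738201]]
... * rho(a^-1) = [[10, 3], [3, 1]]  ->  [[166638633, 22819385], [-521731127, -71445518]]
... * rho(b^-1) = [[3, 2], [1, 1]]  ->  [[522735284, 356096651], [-1636638899, -1114907772]]
tr = 522735284 + -1114907772 = -592172488

-592172488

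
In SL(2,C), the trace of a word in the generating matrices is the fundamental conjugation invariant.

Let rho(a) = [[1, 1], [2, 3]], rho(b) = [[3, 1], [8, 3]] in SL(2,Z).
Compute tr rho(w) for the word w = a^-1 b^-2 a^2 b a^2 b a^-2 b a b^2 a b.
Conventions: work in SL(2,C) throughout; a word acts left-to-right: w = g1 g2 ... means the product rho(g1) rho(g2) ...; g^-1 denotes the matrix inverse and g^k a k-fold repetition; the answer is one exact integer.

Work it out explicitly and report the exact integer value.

-8191060

rho(a^-1) = [[3, -1], [-2, 1]]
... * rho(b^-1) = [[3, -1], [-8, 3]]  ->  [[17, -6], [-14, 5]]
... * rho(b^-1) = [[3, -1], [-8, 3]]  ->  [[99, -35], [-82, 29]]
... * rho(a) = [[1, 1], [2, 3]]  ->  [[29, -6], [-24, 5]]
... * rho(a) = [[1, 1], [2, 3]]  ->  [[17, 11], [-14, -9]]
... * rho(b) = [[3, 1], [8, 3]]  ->  [[139, 50], [-114, -41]]
... * rho(a) = [[1, 1], [2, 3]]  ->  [[239, 289], [-196, -237]]
... * rho(a) = [[1, 1], [2, 3]]  ->  [[817, 1106], [-670, -907]]
... * rho(b) = [[3, 1], [8, 3]]  ->  [[11299, 4135], [-9266, -3391]]
... * rho(a^-1) = [[3, -1], [-2, 1]]  ->  [[25627, -7164], [-21016, 5875]]
... * rho(a^-1) = [[3, -1], [-2, 1]]  ->  [[91209, -32791], [-74798, 26891]]
... * rho(b) = [[3, 1], [8, 3]]  ->  [[11299, -7164], [-9266, 5875]]
... * rho(a) = [[1, 1], [2, 3]]  ->  [[-3029, -10193], [2484, 8359]]
... * rho(b) = [[3, 1], [8, 3]]  ->  [[-90631, -33608], [74324, 27561]]
... * rho(b) = [[3, 1], [8, 3]]  ->  [[-540757, -191455], [443460, 157007]]
... * rho(a) = [[1, 1], [2, 3]]  ->  [[-923667, -1115122], [757474, 914481]]
... * rho(b) = [[3, 1], [8, 3]]  ->  [[-11691977, -4269033], [9588270, 3500917]]
tr = -11691977 + 3500917 = -8191060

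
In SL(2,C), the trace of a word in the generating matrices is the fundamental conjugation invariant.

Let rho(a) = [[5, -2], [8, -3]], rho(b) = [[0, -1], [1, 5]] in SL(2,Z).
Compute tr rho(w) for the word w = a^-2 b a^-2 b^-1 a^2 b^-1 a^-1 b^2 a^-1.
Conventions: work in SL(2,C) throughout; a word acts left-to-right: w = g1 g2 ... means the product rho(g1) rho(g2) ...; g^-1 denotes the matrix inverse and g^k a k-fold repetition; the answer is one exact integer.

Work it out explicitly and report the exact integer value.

-55120375

rho(a^-1) = [[-3, 2], [-8, 5]]
... * rho(a^-1) = [[-3, 2], [-8, 5]]  ->  [[-7, 4], [-16, 9]]
... * rho(b) = [[0, -1], [1, 5]]  ->  [[4, 27], [9, 61]]
... * rho(a^-1) = [[-3, 2], [-8, 5]]  ->  [[-228, 143], [-515, 323]]
... * rho(a^-1) = [[-3, 2], [-8, 5]]  ->  [[-460, 259], [-1039, 585]]
... * rho(b^-1) = [[5, 1], [-1, 0]]  ->  [[-2559, -460], [-5780, -1039]]
... * rho(a) = [[5, -2], [8, -3]]  ->  [[-16475, 6498], [-37212, 14677]]
... * rho(a) = [[5, -2], [8, -3]]  ->  [[-30391, 13456], [-68644, 30393]]
... * rho(b^-1) = [[5, 1], [-1, 0]]  ->  [[-165411, -30391], [-373613, -68644]]
... * rho(a^-1) = [[-3, 2], [-8, 5]]  ->  [[739361, -482777], [1669991, -1090446]]
... * rho(b) = [[0, -1], [1, 5]]  ->  [[-482777, -3153246], [-1090446, -7122221]]
... * rho(b) = [[0, -1], [1, 5]]  ->  [[-3153246, -15283453], [-7122221, -34520659]]
... * rho(a^-1) = [[-3, 2], [-8, 5]]  ->  [[131727362, -82723757], [297531935, -186847737]]
tr = 131727362 + -186847737 = -55120375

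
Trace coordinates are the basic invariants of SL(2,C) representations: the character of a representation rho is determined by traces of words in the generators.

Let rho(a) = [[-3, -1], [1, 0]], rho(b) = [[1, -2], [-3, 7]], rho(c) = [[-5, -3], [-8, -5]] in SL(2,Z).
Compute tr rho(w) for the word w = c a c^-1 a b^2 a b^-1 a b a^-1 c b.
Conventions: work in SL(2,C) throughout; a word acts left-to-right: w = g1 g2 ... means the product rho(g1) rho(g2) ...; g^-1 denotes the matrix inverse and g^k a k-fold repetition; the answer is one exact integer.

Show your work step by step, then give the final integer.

86485

rho(c) = [[-5, -3], [-8, -5]]
... * rho(a) = [[-3, -1], [1, 0]]  ->  [[12, 5], [19, 8]]
... * rho(c^-1) = [[-5, 3], [8, -5]]  ->  [[-20, 11], [-31, 17]]
... * rho(a) = [[-3, -1], [1, 0]]  ->  [[71, 20], [110, 31]]
... * rho(b) = [[1, -2], [-3, 7]]  ->  [[11, -2], [17, -3]]
... * rho(b) = [[1, -2], [-3, 7]]  ->  [[17, -36], [26, -55]]
... * rho(a) = [[-3, -1], [1, 0]]  ->  [[-87, -17], [-133, -26]]
... * rho(b^-1) = [[7, 2], [3, 1]]  ->  [[-660, -191], [-1009, -292]]
... * rho(a) = [[-3, -1], [1, 0]]  ->  [[1789, 660], [2735, 1009]]
... * rho(b) = [[1, -2], [-3, 7]]  ->  [[-191, 1042], [-292, 1593]]
... * rho(a^-1) = [[0, 1], [-1, -3]]  ->  [[-1042, -3317], [-1593, -5071]]
... * rho(c) = [[-5, -3], [-8, -5]]  ->  [[31746, 19711], [48533, 30134]]
... * rho(b) = [[1, -2], [-3, 7]]  ->  [[-27387, 74485], [-41869, 113872]]
tr = -27387 + 113872 = 86485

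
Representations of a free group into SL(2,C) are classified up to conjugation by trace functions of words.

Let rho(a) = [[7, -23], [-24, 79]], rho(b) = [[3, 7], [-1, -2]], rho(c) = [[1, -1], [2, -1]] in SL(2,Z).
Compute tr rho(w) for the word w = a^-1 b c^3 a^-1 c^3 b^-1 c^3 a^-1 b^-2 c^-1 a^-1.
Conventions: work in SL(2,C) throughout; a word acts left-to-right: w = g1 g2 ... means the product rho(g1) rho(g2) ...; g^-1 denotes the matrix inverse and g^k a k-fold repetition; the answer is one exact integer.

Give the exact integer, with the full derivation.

rho(a^-1) = [[79, 23], [24, 7]]
... * rho(b) = [[3, 7], [-1, -2]]  ->  [[214, 507], [65, 154]]
... * rho(c) = [[1, -1], [2, -1]]  ->  [[1228, -721], [373, -219]]
... * rho(c) = [[1, -1], [2, -1]]  ->  [[-214, -507], [-65, -154]]
... * rho(c) = [[1, -1], [2, -1]]  ->  [[-1228, 721], [-373, 219]]
... * rho(a^-1) = [[79, 23], [24, 7]]  ->  [[-79708, -23197], [-24211, -7046]]
... * rho(c) = [[1, -1], [2, -1]]  ->  [[-126102, 102905], [-38303, 31257]]
... * rho(c) = [[1, -1], [2, -1]]  ->  [[79708, 23197], [24211, 7046]]
... * rho(c) = [[1, -1], [2, -1]]  ->  [[126102, -102905], [38303, -31257]]
... * rho(b^-1) = [[-2, -7], [1, 3]]  ->  [[-355109, -1191429], [-107863, -361892]]
... * rho(c) = [[1, -1], [2, -1]]  ->  [[-2737967, 1546538], [-831647, 469755]]
... * rho(c) = [[1, -1], [2, -1]]  ->  [[355109, 1191429], [107863, 361892]]
... * rho(c) = [[1, -1], [2, -1]]  ->  [[2737967, -1546538], [831647, -469755]]
... * rho(a^-1) = [[79, 23], [24, 7]]  ->  [[179182481, 52147475], [54425993, 15839596]]
... * rho(b^-1) = [[-2, -7], [1, 3]]  ->  [[-306217487, -1097834942], [-93012390, -333463163]]
... * rho(b^-1) = [[-2, -7], [1, 3]]  ->  [[-485399968, -1149982417], [-147438383, -349302759]]
... * rho(c^-1) = [[-1, 1], [-2, 1]]  ->  [[2785364802, -1635382385], [846043901, -496741142]]
... * rho(a^-1) = [[79, 23], [24, 7]]  ->  [[180794642118, 52615713751], [54915680771, 15981821729]]
tr = 180794642118 + 15981821729 = 196776463847

196776463847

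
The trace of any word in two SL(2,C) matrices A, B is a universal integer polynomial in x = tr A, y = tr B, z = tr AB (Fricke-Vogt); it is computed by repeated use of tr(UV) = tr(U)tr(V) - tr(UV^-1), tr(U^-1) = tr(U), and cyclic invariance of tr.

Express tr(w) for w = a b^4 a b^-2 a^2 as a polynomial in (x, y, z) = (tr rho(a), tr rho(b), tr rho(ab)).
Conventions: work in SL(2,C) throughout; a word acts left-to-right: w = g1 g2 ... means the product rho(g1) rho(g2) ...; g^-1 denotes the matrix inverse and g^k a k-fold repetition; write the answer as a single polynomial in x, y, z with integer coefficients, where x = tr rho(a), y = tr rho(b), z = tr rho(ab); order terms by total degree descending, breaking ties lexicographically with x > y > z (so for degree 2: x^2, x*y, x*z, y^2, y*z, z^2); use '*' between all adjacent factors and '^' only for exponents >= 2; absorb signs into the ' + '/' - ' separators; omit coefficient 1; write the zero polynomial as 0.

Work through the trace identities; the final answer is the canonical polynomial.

trace(a^2 b) = trace(a) * trace(b a) - trace(b) = x*z - y
and trace(a^2) = trace(a) * trace(a) - trace(1) = x^2 - 2
next, trace(a b^2 a) = trace(b) * trace(a^2 b) - trace(a^2) = x*y*z - x^2 - y^2 + 2
trace(a b^2) = trace(b) * trace(a b) - trace(a) = y*z - x
trace(a b^2 a^2) = trace(a) * trace(a b^2 a) - trace(a b^2) = x^2*y*z - x^3 - x*y^2 - y*z + 3*x
trace(a^4 b^2) = trace(a) * trace(a b^2 a^2) - trace(a b^2 a) = x^3*y*z - x^4 - x^2*y^2 - 2*x*y*z + 4*x^2 + y^2 - 2
trace(a^2 b a) = trace(a) * trace(b a^2) - trace(b a) = x^2*z - x*y - z
next, trace(a^4 b) = trace(a) * trace(a^2 b a) - trace(a^2 b) = x^3*z - x^2*y - 2*x*z + y
trace(b a^4 b^2) = trace(b) * trace(a^4 b^2) - trace(a^4 b) = x^3*y^2*z - x^4*y - x^2*y^3 - x^3*z - 2*x*y^2*z + 5*x^2*y + y^3 + 2*x*z - 3*y
next, trace(a^3 b^4 a) = trace(b) * trace(b a^4 b^2) - trace(b a^4 b) = x^3*y^3*z - x^4*y^2 - x^2*y^4 - 2*x^3*y*z - 2*x*y^3*z + x^4 + 6*x^2*y^2 + y^4 + 4*x*y*z - 4*x^2 - 4*y^2 + 2
next, trace(b a b a) = trace(b a) * trace(b a) - trace(1) = z^2 - 2
next, trace(a b a^2 b) = trace(a) * trace(b a b a) - trace(b a b) = x*z^2 - y*z - x
trace(a b a^2 b^2) = trace(b) * trace(a b a^2 b) - trace(a b a^2) = x*y*z^2 - x^2*z - y^2*z + z
and trace(b^2 a b a^2 b) = trace(b) * trace(a b a^2 b^2) - trace(a b a^2 b) = x*y^2*z^2 - x^2*y*z - y^3*z - x*z^2 + 2*y*z + x
and trace(a b^4 a b a) = trace(b) * trace(b^2 a b a^2 b) - trace(b^2 a b a^2) = x*y^3*z^2 - x^2*y^2*z - y^4*z - 2*x*y*z^2 + x^2*z + 3*y^2*z + x*y - z
trace(b a b a b) = trace(b) * trace(a b a b) - trace(a b a) = y*z^2 - x*z - y
next, trace(b^2 a b a b) = trace(b) * trace(b a b a b) - trace(b a b a) = y^2*z^2 - x*y*z - y^2 - z^2 + 2
next, trace(a b^4 a b) = trace(b) * trace(b^2 a b a b) - trace(b^2 a b a) = y^3*z^2 - x*y^2*z - y^3 - 2*y*z^2 + x*z + 3*y
trace(a^3 b^4 a b) = trace(a) * trace(a b^4 a b a) - trace(a b^4 a b) = x^2*y^3*z^2 - x^3*y^2*z - x*y^4*z - 2*x^2*y*z^2 - y^3*z^2 + x^3*z + 4*x*y^2*z + x^2*y + y^3 + 2*y*z^2 - 2*x*z - 3*y
and trace(a^3 b^4 a b^-1) = trace(a^3 b^4 a) * trace(b) - trace(a^3 b^4 a b) = x^3*y^4*z - x^4*y^3 - x^2*y^5 - x^2*y^3*z^2 - x^3*y^2*z - x*y^4*z + x^4*y + 6*x^2*y^3 + 2*x^2*y*z^2 + y^5 + y^3*z^2 - x^3*z - 5*x^2*y - 5*y^3 - 2*y*z^2 + 2*x*z + 5*y
trace(a b^4 a b^-2 a^2) = trace(a^3 b^4 a b^-1) * trace(b) - trace(a^3 b^4 a) = x^3*y^5*z - x^4*y^4 - x^2*y^6 - x^2*y^4*z^2 - 2*x^3*y^3*z - x*y^5*z + 2*x^4*y^2 + 7*x^2*y^4 + 2*x^2*y^2*z^2 + y^6 + y^4*z^2 + x^3*y*z + 2*x*y^3*z - x^4 - 11*x^2*y^2 - 6*y^4 - 2*y^2*z^2 - 2*x*y*z + 4*x^2 + 9*y^2 - 2

x^3*y^5*z - x^4*y^4 - x^2*y^6 - x^2*y^4*z^2 - 2*x^3*y^3*z - x*y^5*z + 2*x^4*y^2 + 7*x^2*y^4 + 2*x^2*y^2*z^2 + y^6 + y^4*z^2 + x^3*y*z + 2*x*y^3*z - x^4 - 11*x^2*y^2 - 6*y^4 - 2*y^2*z^2 - 2*x*y*z + 4*x^2 + 9*y^2 - 2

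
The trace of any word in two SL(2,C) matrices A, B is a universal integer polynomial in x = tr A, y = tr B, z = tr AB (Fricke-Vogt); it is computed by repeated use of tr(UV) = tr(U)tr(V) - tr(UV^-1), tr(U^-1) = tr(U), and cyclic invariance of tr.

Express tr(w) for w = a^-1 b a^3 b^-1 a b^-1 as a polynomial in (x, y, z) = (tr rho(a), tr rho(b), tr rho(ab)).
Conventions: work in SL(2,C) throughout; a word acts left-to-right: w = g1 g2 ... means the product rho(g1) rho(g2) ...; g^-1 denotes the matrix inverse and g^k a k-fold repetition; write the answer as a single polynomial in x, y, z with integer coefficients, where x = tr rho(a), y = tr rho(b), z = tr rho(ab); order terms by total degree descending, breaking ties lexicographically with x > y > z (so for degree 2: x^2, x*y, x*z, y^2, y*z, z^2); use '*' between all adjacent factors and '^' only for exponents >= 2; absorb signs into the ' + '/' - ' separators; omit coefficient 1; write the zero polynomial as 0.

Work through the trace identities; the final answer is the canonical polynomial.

apply: tr(b a^2) = tr(a)*tr(b a) - tr(b) = x*z - y
use: tr(b a^3) = tr(a)*tr(b a^2) - tr(b a) = x^2*z - x*y - z
use: tr(a^2) = tr(a)*tr(a) - tr(1) = x^2 - 2
tr(b^2 a^2) = tr(b)*tr(a^2 b) - tr(a^2) = x*y*z - x^2 - y^2 + 2
tr(b^2 a) = tr(b)*tr(a b) - tr(a) = y*z - x
apply: tr(b^2 a^3) = tr(a)*tr(b^2 a^2) - tr(b^2 a) = x^2*y*z - x^3 - x*y^2 - y*z + 3*x
apply: tr(b a^4 b) = tr(a)*tr(b^2 a^3) - tr(b^2 a^2) = x^3*y*z - x^4 - x^2*y^2 - 2*x*y*z + 4*x^2 + y^2 - 2
use: tr(b a b a) = tr(b a)*tr(b a) - tr(1)   [split at repeated b] = z^2 - 2
use: tr(a b a b a) = tr(a)*tr(b a b a) - tr(b a b) = x*z^2 - y*z - x
tr(a^2 b a b a) = tr(a)*tr(a b a b a) - tr(a b a b) = x^2*z^2 - x*y*z - x^2 - z^2 + 2
apply: tr(b a^4 b a) = tr(a)*tr(a^2 b a b a) - tr(a^2 b a b) = x^3*z^2 - x^2*y*z - x^3 - 2*x*z^2 + y*z + 3*x
tr(a^-1 b a^4 b) = tr(b a^4 b)*tr(a) - tr(b a^4 b a) = x^4*y*z - x^5 - x^3*y^2 - x^3*z^2 - x^2*y*z + 5*x^3 + x*y^2 + 2*x*z^2 - y*z - 5*x
tr(a b^-1 a^-1 b a^3) = tr(a^-1 b a^4)*tr(b) - tr(a^-1 b a^4 b) = -x^4*y*z + x^5 + x^3*y^2 + x^3*z^2 + 2*x^2*y*z - 5*x^3 - 2*x*y^2 - 2*x*z^2 + 5*x
tr(a^3 b a) = tr(a)*tr(a b a^2) - tr(a b a) = x^3*z - x^2*y - 2*x*z + y
apply: tr(a b a^2 b a) = tr(a)*tr(b a^2 b a) - tr(b a^2 b) = x^2*z^2 - 2*x*y*z + y^2 - 2
tr(a b a^3 b a) = tr(a)*tr(a b a^2 b a) - tr(a b a^2 b) = x^3*z^2 - 2*x^2*y*z + x*y^2 - x*z^2 + y*z - x
use: tr(b a b a b a) = tr(b a)*tr(b a b a) - tr(b^-1 a^-1)   [split at repeated b] = z^3 - 3*z
tr(b a b a b) = tr(b)*tr(a b a b) - tr(a b a) = y*z^2 - x*z - y
tr(a b a b a b a) = tr(a)*tr(b a b a b a) - tr(b a b a b) = x*z^3 - y*z^2 - 2*x*z + y
use: tr(a b a^3 b a b) = tr(a)*tr(a b a b a b a) - tr(a b a b a b) = x^2*z^3 - x*y*z^2 - 2*x^2*z - z^3 + x*y + 3*z
apply: tr(b a^3 b a b^-1 a) = tr(a b a^3 b a)*tr(b) - tr(a b a^3 b a b) = x^3*y*z^2 - 2*x^2*y^2*z - x^2*z^3 + x*y^3 + 2*x^2*z + y^2*z + z^3 - 2*x*y - 3*z
tr(a b^-1 a^-1 b a^3 b) = tr(b a^3 b a b^-1)*tr(a) - tr(b a^3 b a b^-1 a) = -x^3*y*z^2 + x^4*z + 2*x^2*y^2*z + x^2*z^3 - x^3*y - x*y^3 - 4*x^2*z - y^2*z - z^3 + 3*x*y + 3*z
tr(a^-1 b a^3 b^-1 a b^-1) = tr(a b^-1 a^-1 b a^3)*tr(b) - tr(a b^-1 a^-1 b a^3 b) = -x^4*y^2*z + x^5*y + x^3*y^3 + 2*x^3*y*z^2 - x^4*z - x^2*z^3 - 4*x^3*y - x*y^3 - 2*x*y*z^2 + 4*x^2*z + y^2*z + z^3 + 2*x*y - 3*z

-x^4*y^2*z + x^5*y + x^3*y^3 + 2*x^3*y*z^2 - x^4*z - x^2*z^3 - 4*x^3*y - x*y^3 - 2*x*y*z^2 + 4*x^2*z + y^2*z + z^3 + 2*x*y - 3*z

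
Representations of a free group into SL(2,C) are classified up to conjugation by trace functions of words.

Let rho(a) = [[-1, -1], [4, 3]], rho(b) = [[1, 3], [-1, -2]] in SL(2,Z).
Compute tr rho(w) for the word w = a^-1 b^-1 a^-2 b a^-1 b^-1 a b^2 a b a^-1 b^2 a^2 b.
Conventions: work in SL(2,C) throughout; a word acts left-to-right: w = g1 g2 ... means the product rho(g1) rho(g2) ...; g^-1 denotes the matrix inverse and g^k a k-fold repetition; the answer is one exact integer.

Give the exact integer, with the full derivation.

rho(a^-1) = [[3, 1], [-4, -1]]
... * rho(b^-1) = [[-2, -3], [1, 1]]  ->  [[-5, -8], [7, 11]]
... * rho(a^-1) = [[3, 1], [-4, -1]]  ->  [[17, 3], [-23, -4]]
... * rho(a^-1) = [[3, 1], [-4, -1]]  ->  [[39, 14], [-53, -19]]
... * rho(b) = [[1, 3], [-1, -2]]  ->  [[25, 89], [-34, -121]]
... * rho(a^-1) = [[3, 1], [-4, -1]]  ->  [[-281, -64], [382, 87]]
... * rho(b^-1) = [[-2, -3], [1, 1]]  ->  [[498, 779], [-677, -1059]]
... * rho(a) = [[-1, -1], [4, 3]]  ->  [[2618, 1839], [-3559, -2500]]
... * rho(b) = [[1, 3], [-1, -2]]  ->  [[779, 4176], [-1059, -5677]]
... * rho(b) = [[1, 3], [-1, -2]]  ->  [[-3397, -6015], [4618, 8177]]
... * rho(a) = [[-1, -1], [4, 3]]  ->  [[-20663, -14648], [28090, 19913]]
... * rho(b) = [[1, 3], [-1, -2]]  ->  [[-6015, -32693], [8177, 44444]]
... * rho(a^-1) = [[3, 1], [-4, -1]]  ->  [[112727, 26678], [-153245, -36267]]
... * rho(b) = [[1, 3], [-1, -2]]  ->  [[86049, 284825], [-116978, -387201]]
... * rho(b) = [[1, 3], [-1, -2]]  ->  [[-198776, -311503], [270223, 423468]]
... * rho(a) = [[-1, -1], [4, 3]]  ->  [[-1047236, -735733], [1423649, 1000181]]
... * rho(a) = [[-1, -1], [4, 3]]  ->  [[-1895696, -1159963], [2577075, 1576894]]
... * rho(b) = [[1, 3], [-1, -2]]  ->  [[-735733, -3367162], [1000181, 4577437]]
tr = -735733 + 4577437 = 3841704

3841704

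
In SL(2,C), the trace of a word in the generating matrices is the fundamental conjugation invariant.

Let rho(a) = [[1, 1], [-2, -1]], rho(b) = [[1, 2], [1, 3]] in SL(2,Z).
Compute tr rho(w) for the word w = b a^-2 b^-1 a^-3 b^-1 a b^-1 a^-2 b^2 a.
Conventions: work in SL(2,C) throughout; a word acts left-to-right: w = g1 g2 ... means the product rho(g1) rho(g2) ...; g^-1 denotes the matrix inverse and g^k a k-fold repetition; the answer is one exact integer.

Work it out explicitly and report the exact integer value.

0

rho(b) = [[1, 2], [1, 3]]
... * rho(a^-1) = [[-1, -1], [2, 1]]  ->  [[3, 1], [5, 2]]
... * rho(a^-1) = [[-1, -1], [2, 1]]  ->  [[-1, -2], [-1, -3]]
... * rho(b^-1) = [[3, -2], [-1, 1]]  ->  [[-1, 0], [0, -1]]
... * rho(a^-1) = [[-1, -1], [2, 1]]  ->  [[1, 1], [-2, -1]]
... * rho(a^-1) = [[-1, -1], [2, 1]]  ->  [[1, 0], [0, 1]]
... * rho(a^-1) = [[-1, -1], [2, 1]]  ->  [[-1, -1], [2, 1]]
... * rho(b^-1) = [[3, -2], [-1, 1]]  ->  [[-2, 1], [5, -3]]
... * rho(a) = [[1, 1], [-2, -1]]  ->  [[-4, -3], [11, 8]]
... * rho(b^-1) = [[3, -2], [-1, 1]]  ->  [[-9, 5], [25, -14]]
... * rho(a^-1) = [[-1, -1], [2, 1]]  ->  [[19, 14], [-53, -39]]
... * rho(a^-1) = [[-1, -1], [2, 1]]  ->  [[9, -5], [-25, 14]]
... * rho(b) = [[1, 2], [1, 3]]  ->  [[4, 3], [-11, -8]]
... * rho(b) = [[1, 2], [1, 3]]  ->  [[7, 17], [-19, -46]]
... * rho(a) = [[1, 1], [-2, -1]]  ->  [[-27, -10], [73, 27]]
tr = -27 + 27 = 0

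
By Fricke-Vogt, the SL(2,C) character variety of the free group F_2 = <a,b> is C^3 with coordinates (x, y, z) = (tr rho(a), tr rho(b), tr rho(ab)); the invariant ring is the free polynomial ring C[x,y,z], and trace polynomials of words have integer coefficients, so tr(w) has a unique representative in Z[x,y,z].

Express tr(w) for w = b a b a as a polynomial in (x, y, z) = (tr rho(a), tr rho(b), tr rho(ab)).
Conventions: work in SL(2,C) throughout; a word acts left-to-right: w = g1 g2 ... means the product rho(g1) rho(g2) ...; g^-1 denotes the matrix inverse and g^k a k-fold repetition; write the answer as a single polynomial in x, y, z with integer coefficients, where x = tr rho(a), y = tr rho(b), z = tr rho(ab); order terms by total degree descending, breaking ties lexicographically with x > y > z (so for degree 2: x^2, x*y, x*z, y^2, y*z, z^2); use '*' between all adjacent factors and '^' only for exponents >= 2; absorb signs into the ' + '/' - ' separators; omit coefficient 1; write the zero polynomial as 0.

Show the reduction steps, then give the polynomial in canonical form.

z^2 - 2

tr(b a b a) = tr(a b)*tr(a b) - tr(1)   [split at repeated a] = z^2 - 2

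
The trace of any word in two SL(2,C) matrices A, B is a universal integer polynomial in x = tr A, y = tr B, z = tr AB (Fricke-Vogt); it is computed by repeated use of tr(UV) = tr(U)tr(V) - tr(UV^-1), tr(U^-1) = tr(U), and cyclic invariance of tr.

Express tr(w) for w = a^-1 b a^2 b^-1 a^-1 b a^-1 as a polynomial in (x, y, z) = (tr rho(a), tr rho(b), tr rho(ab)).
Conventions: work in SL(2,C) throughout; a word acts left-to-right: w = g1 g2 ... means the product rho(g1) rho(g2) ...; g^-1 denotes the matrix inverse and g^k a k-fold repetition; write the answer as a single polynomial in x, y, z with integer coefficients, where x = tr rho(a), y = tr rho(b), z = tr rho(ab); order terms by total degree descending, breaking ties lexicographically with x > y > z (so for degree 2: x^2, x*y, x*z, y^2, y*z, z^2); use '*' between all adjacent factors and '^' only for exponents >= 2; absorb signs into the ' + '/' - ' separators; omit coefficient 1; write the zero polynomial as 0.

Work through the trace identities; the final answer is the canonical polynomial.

-x^4*y^2*z + x^5*y + x^3*y^3 + 2*x^3*y*z^2 - x^4*z - x^2*z^3 - 5*x^3*y - x*y^3 - x*y*z^2 + 4*x^2*z + 5*x*y - z

use: tr(b a b) = tr(b) tr(a b) - tr(a)  (reduce the b square) = y*z - x
apply: tr(b a b a) = tr(b a) tr(b a) - tr(1)  (split on b) = z^2 - 2
apply: tr(b a^-1 b a) = tr(b a b) tr(a) - tr(b a b a)  (eliminate a^-1) = x*y*z - x^2 - z^2 + 2
tr(a^2 b) = tr(a) tr(b a) - tr(b)  (reduce the a square) = x*z - y
tr(a^2) = tr(a) tr(a) - tr(1)  (reduce the a square) = x^2 - 2
use: tr(a^2 b^2) = tr(b) tr(a^2 b) - tr(a^2)  (reduce the b square) = x*y*z - x^2 - y^2 + 2
use: tr(b a^2 b^2) = tr(b) tr(a^2 b^2) - tr(a^2 b)  (reduce the b square) = x*y^2*z - x^2*y - y^3 - x*z + 3*y
use: tr(a b a^2 b) = tr(a) tr(b a b a) - tr(b a b)  (reduce the a square) = x*z^2 - y*z - x
apply: tr(a b a^2) = tr(a) tr(a b a) - tr(a b)  (reduce the a square) = x^2*z - x*y - z
tr(b a^2 b^2 a) = tr(b) tr(a b a^2 b) - tr(a b a^2)  (reduce the b square) = x*y*z^2 - x^2*z - y^2*z + z
apply: tr(b a^-1 b a^2 b) = tr(b a^2 b^2) tr(a) - tr(b a^2 b^2 a)  (eliminate a^-1) = x^2*y^2*z - x^3*y - x*y^3 - x*y*z^2 + y^2*z + 3*x*y - z
apply: tr(b a b^2 a) = tr(b) tr(a b a b) - tr(a b a)  (reduce the b square) = y*z^2 - x*z - y
tr(b a b^2) = tr(b) tr(b a b) - tr(b a)  (reduce the b square) = y^2*z - x*y - z
tr(b a^2 b a b) = tr(a) tr(b a b^2 a) - tr(b a b^2)  (reduce the a square) = x*y*z^2 - x^2*z - y^2*z + z
tr(b a b a b a) = tr(a b) tr(a b a b) - tr(a^-1 b^-1)  (split on a) = z^3 - 3*z
apply: tr(b a^2 b a b a) = tr(a) tr(b a b a b a) - tr(b a b a b)  (reduce the a square) = x*z^3 - y*z^2 - 2*x*z + y
tr(b a^-1 b a^2 b a) = tr(b a^2 b a b) tr(a) - tr(b a^2 b a b a)  (eliminate a^-1) = x^2*y*z^2 - x^3*z - x*y^2*z - x*z^3 + y*z^2 + 3*x*z - y
tr(a^-1 b a^-1 b a^2 b) = tr(b a^-1 b a^2 b) tr(a) - tr(b a^-1 b a^2 b a)  (eliminate a^-1) = x^3*y^2*z - x^4*y - x^2*y^3 - 2*x^2*y*z^2 + x^3*z + 2*x*y^2*z + x*z^3 + 3*x^2*y - y*z^2 - 4*x*z + y
apply: tr(a^-1 b a^2 b^-1 a^-1 b) = tr(a^-1 b a^-1 b a^2) tr(b) - tr(a^-1 b a^-1 b a^2 b)  (eliminate b^-1) = -x^3*y^2*z + x^4*y + x^2*y^3 + 2*x^2*y*z^2 - x^3*z - x*y^2*z - x*z^3 - 4*x^2*y + 4*x*z + y
apply: tr(a^3) = tr(a) tr(a^2) - tr(a)  (reduce the a square) = x^3 - 3*x
tr(a b^2 a^2) = tr(b) tr(a^3 b) - tr(a^3)  (reduce the b square) = x^2*y*z - x^3 - x*y^2 - y*z + 3*x
tr(b^2 a^2 b^-1 a) = tr(a b^2 a^2) tr(b) - tr(a b^2 a^2 b)  (eliminate b^-1) = x^2*y^2*z - x^3*y - x*y^3 - x*y*z^2 + x^2*z + 3*x*y - z
tr(b a^2 b^-1 a^-1 b) = tr(b^2 a^2 b^-1) tr(a) - tr(b^2 a^2 b^-1 a)  (eliminate a^-1) = -x^2*y^2*z + x^3*y + x*y^3 + x*y*z^2 - 4*x*y + z
apply: tr(a^-1 b a^2 b^-1 a^-1 b a^-1) = tr(a^-1 b a^2 b^-1 a^-1 b) tr(a) - tr(a^-1 b a^2 b^-1 a^-1 b a)  (eliminate a^-1) = -x^4*y^2*z + x^5*y + x^3*y^3 + 2*x^3*y*z^2 - x^4*z - x^2*z^3 - 5*x^3*y - x*y^3 - x*y*z^2 + 4*x^2*z + 5*x*y - z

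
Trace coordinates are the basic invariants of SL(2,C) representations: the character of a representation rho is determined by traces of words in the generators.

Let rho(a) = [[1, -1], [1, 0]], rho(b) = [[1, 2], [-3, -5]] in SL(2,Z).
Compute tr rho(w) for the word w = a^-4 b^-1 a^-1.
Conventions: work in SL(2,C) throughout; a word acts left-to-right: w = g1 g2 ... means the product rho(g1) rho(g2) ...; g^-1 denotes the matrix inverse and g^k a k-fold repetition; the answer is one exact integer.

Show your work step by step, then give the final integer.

-10

rho(a^-1) = [[0, 1], [-1, 1]]
... * rho(a^-1) = [[0, 1], [-1, 1]]  ->  [[-1, 1], [-1, 0]]
... * rho(a^-1) = [[0, 1], [-1, 1]]  ->  [[-1, 0], [0, -1]]
... * rho(a^-1) = [[0, 1], [-1, 1]]  ->  [[0, -1], [1, -1]]
... * rho(b^-1) = [[-5, -2], [3, 1]]  ->  [[-3, -1], [-8, -3]]
... * rho(a^-1) = [[0, 1], [-1, 1]]  ->  [[1, -4], [3, -11]]
tr = 1 + -11 = -10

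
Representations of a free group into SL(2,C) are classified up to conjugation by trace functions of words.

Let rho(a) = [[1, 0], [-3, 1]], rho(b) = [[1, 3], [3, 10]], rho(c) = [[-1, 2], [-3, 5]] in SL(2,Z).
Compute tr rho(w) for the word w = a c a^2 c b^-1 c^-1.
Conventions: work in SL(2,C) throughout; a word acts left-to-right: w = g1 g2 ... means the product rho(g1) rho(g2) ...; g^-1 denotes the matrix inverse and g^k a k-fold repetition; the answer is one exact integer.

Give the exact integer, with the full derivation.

565

rho(a) = [[1, 0], [-3, 1]]
... * rho(c) = [[-1, 2], [-3, 5]]  ->  [[-1, 2], [0, -1]]
... * rho(a) = [[1, 0], [-3, 1]]  ->  [[-7, 2], [3, -1]]
... * rho(a) = [[1, 0], [-3, 1]]  ->  [[-13, 2], [6, -1]]
... * rho(c) = [[-1, 2], [-3, 5]]  ->  [[7, -16], [-3, 7]]
... * rho(b^-1) = [[10, -3], [-3, 1]]  ->  [[118, -37], [-51, 16]]
... * rho(c^-1) = [[5, -2], [3, -1]]  ->  [[479, -199], [-207, 86]]
tr = 479 + 86 = 565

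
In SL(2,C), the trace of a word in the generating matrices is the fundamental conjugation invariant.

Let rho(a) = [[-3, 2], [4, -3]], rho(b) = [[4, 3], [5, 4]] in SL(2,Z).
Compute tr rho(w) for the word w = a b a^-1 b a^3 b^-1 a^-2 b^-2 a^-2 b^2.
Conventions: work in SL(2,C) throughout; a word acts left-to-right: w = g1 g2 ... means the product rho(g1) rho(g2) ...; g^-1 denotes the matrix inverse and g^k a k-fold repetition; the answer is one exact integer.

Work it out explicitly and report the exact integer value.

rho(a) = [[-3, 2], [4, -3]]
... * rho(b) = [[4, 3], [5, 4]]  ->  [[-2, -1], [1, 0]]
... * rho(a^-1) = [[-3, -2], [-4, -3]]  ->  [[10, 7], [-3, -2]]
... * rho(b) = [[4, 3], [5, 4]]  ->  [[75, 58], [-22, -17]]
... * rho(a) = [[-3, 2], [4, -3]]  ->  [[7, -24], [-2, 7]]
... * rho(a) = [[-3, 2], [4, -3]]  ->  [[-117, 86], [34, -25]]
... * rho(a) = [[-3, 2], [4, -3]]  ->  [[695, -492], [-202, 143]]
... * rho(b^-1) = [[4, -3], [-5, 4]]  ->  [[5240, -4053], [-1523, 1178]]
... * rho(a^-1) = [[-3, -2], [-4, -3]]  ->  [[492, 1679], [-143, -488]]
... * rho(a^-1) = [[-3, -2], [-4, -3]]  ->  [[-8192, -6021], [2381, 1750]]
... * rho(b^-1) = [[4, -3], [-5, 4]]  ->  [[-2663, 492], [774, -143]]
... * rho(b^-1) = [[4, -3], [-5, 4]]  ->  [[-13112, 9957], [3811, -2894]]
... * rho(a^-1) = [[-3, -2], [-4, -3]]  ->  [[-492, -3647], [143, 1060]]
... * rho(a^-1) = [[-3, -2], [-4, -3]]  ->  [[16064, 11925], [-4669, -3466]]
... * rho(b) = [[4, 3], [5, 4]]  ->  [[123881, 95892], [-36006, -27871]]
... * rho(b) = [[4, 3], [5, 4]]  ->  [[974984, 755211], [-283379, -219502]]
tr = 974984 + -219502 = 755482

755482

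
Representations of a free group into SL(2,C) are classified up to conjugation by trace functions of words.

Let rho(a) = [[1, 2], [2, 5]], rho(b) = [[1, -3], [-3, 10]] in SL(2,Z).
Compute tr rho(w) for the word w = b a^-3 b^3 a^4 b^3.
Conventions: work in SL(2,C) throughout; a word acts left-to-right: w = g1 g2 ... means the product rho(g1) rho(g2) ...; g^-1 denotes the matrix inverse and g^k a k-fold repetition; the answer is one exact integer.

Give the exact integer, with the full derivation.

rho(b) = [[1, -3], [-3, 10]]
... * rho(a^-1) = [[5, -2], [-2, 1]]  ->  [[11, -5], [-35, 16]]
... * rho(a^-1) = [[5, -2], [-2, 1]]  ->  [[65, -27], [-207, 86]]
... * rho(a^-1) = [[5, -2], [-2, 1]]  ->  [[379, -157], [-1207, 500]]
... * rho(b) = [[1, -3], [-3, 10]]  ->  [[850, -2707], [-2707, 8621]]
... * rho(b) = [[1, -3], [-3, 10]]  ->  [[8971, -29620], [-28570, 94331]]
... * rho(b) = [[1, -3], [-3, 10]]  ->  [[97831, -323113], [-311563, 1029020]]
... * rho(a) = [[1, 2], [2, 5]]  ->  [[-548395, -1419903], [1746477, 4521974]]
... * rho(a) = [[1, 2], [2, 5]]  ->  [[-3388201, -8196305], [10790425, 26102824]]
... * rho(a) = [[1, 2], [2, 5]]  ->  [[-19780811, -47757927], [62996073, 152094970]]
... * rho(a) = [[1, 2], [2, 5]]  ->  [[-115296665, -278351257], [367186013, 886466996]]
... * rho(b) = [[1, -3], [-3, 10]]  ->  [[719757106, -2437622575], [-2292214975, 7763111921]]
... * rho(b) = [[1, -3], [-3, 10]]  ->  [[8032624831, -26535497068], [-25581550738, 84507764135]]
... * rho(b) = [[1, -3], [-3, 10]]  ->  [[87639116035, -289452845173], [-279104843143, 921822293564]]
tr = 87639116035 + 921822293564 = 1009461409599

1009461409599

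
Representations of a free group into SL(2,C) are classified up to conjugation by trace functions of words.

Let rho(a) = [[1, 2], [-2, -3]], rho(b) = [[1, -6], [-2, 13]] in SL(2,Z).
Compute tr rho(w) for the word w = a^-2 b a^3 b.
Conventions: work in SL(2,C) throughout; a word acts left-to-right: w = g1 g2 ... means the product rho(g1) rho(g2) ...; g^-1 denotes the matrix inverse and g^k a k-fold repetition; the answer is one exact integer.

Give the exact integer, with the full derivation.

rho(a^-1) = [[-3, -2], [2, 1]]
... * rho(a^-1) = [[-3, -2], [2, 1]]  ->  [[5, 4], [-4, -3]]
... * rho(b) = [[1, -6], [-2, 13]]  ->  [[-3, 22], [2, -15]]
... * rho(a) = [[1, 2], [-2, -3]]  ->  [[-47, -72], [32, 49]]
... * rho(a) = [[1, 2], [-2, -3]]  ->  [[97, 122], [-66, -83]]
... * rho(a) = [[1, 2], [-2, -3]]  ->  [[-147, -172], [100, 117]]
... * rho(b) = [[1, -6], [-2, 13]]  ->  [[197, -1354], [-134, 921]]
tr = 197 + 921 = 1118

1118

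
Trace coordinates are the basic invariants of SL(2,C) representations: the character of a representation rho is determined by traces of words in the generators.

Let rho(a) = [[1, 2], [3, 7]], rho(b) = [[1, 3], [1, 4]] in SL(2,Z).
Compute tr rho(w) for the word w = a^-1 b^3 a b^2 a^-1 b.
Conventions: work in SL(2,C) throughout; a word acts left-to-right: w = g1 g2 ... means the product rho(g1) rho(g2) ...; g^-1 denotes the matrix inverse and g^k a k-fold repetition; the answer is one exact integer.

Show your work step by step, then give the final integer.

-4408

rho(a^-1) = [[7, -2], [-3, 1]]
... * rho(b) = [[1, 3], [1, 4]]  ->  [[5, 13], [-2, -5]]
... * rho(b) = [[1, 3], [1, 4]]  ->  [[18, 67], [-7, -26]]
... * rho(b) = [[1, 3], [1, 4]]  ->  [[85, 322], [-33, -125]]
... * rho(a) = [[1, 2], [3, 7]]  ->  [[1051, 2424], [-408, -941]]
... * rho(b) = [[1, 3], [1, 4]]  ->  [[3475, 12849], [-1349, -4988]]
... * rho(b) = [[1, 3], [1, 4]]  ->  [[16324, 61821], [-6337, -23999]]
... * rho(a^-1) = [[7, -2], [-3, 1]]  ->  [[-71195, 29173], [27638, -11325]]
... * rho(b) = [[1, 3], [1, 4]]  ->  [[-42022, -96893], [16313, 37614]]
tr = -42022 + 37614 = -4408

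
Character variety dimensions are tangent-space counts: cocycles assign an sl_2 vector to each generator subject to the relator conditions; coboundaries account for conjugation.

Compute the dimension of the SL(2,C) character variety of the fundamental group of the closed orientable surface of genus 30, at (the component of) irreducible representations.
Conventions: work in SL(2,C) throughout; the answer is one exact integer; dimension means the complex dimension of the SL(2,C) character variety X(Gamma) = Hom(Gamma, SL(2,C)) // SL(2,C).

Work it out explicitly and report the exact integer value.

174

The genus-30 surface group: 2g = 60 generators, one relator prod [a_i, b_i].
Unconstrained cocycle data is one sl_2 vector per generator (180 dimensions), cut by the relator condition d_2(z) = 0.
d_2 is surjective at irreducible rho (its cokernel H^2 is dual to H^0 = 0), so dim Z^1 = 180 - 3 = 177.
Coboundaries contribute dim B^1 = 3 (injective at irreducible rho).
dim H^1 = 177 - 3 = 174 = dim X.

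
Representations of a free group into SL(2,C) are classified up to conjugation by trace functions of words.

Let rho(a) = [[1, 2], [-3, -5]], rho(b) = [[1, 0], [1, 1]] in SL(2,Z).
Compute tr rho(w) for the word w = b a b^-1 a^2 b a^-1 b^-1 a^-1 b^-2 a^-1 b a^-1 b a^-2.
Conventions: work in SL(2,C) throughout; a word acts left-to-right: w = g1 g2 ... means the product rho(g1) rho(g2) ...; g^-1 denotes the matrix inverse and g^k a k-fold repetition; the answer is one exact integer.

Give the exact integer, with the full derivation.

-16884

rho(b) = [[1, 0], [1, 1]]
... * rho(a) = [[1, 2], [-3, -5]]  ->  [[1, 2], [-2, -3]]
... * rho(b^-1) = [[1, 0], [-1, 1]]  ->  [[-1, 2], [1, -3]]
... * rho(a) = [[1, 2], [-3, -5]]  ->  [[-7, -12], [10, 17]]
... * rho(a) = [[1, 2], [-3, -5]]  ->  [[29, 46], [-41, -65]]
... * rho(b) = [[1, 0], [1, 1]]  ->  [[75, 46], [-106, -65]]
... * rho(a^-1) = [[-5, -2], [3, 1]]  ->  [[-237, -104], [335, 147]]
... * rho(b^-1) = [[1, 0], [-1, 1]]  ->  [[-133, -104], [188, 147]]
... * rho(a^-1) = [[-5, -2], [3, 1]]  ->  [[353, 162], [-499, -229]]
... * rho(b^-1) = [[1, 0], [-1, 1]]  ->  [[191, 162], [-270, -229]]
... * rho(b^-1) = [[1, 0], [-1, 1]]  ->  [[29, 162], [-41, -229]]
... * rho(a^-1) = [[-5, -2], [3, 1]]  ->  [[341, 104], [-482, -147]]
... * rho(b) = [[1, 0], [1, 1]]  ->  [[445, 104], [-629, -147]]
... * rho(a^-1) = [[-5, -2], [3, 1]]  ->  [[-1913, -786], [2704, 1111]]
... * rho(b) = [[1, 0], [1, 1]]  ->  [[-2699, -786], [3815, 1111]]
... * rho(a^-1) = [[-5, -2], [3, 1]]  ->  [[11137, 4612], [-15742, -6519]]
... * rho(a^-1) = [[-5, -2], [3, 1]]  ->  [[-41849, -17662], [59153, 24965]]
tr = -41849 + 24965 = -16884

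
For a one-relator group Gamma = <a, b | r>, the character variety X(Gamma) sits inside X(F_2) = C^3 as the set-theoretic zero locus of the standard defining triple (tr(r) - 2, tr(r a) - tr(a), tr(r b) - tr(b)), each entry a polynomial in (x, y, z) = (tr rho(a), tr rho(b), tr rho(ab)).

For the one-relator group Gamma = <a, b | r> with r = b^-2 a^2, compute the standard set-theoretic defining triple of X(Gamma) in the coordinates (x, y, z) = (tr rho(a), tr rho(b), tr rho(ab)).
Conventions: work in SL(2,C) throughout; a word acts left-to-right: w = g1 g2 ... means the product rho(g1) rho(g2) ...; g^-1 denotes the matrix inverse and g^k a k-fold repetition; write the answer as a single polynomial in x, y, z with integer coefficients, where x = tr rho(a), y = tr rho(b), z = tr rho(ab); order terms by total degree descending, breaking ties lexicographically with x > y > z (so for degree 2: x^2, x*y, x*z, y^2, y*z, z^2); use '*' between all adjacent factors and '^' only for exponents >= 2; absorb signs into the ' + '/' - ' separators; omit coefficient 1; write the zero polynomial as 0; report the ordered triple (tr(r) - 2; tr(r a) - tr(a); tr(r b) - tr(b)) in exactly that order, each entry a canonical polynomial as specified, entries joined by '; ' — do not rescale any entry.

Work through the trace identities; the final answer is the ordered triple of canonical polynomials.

use: trace(a^2) = trace(a)*trace(a) - trace(1)  (reduce the a square) = x^2 - 2
apply: trace(a^2 b) = trace(a)*trace(b a) - trace(b)  (reduce the a square) = x*z - y
use: trace(a^2 b^-1) = trace(a^2)*trace(b) - trace(a^2 b)  (eliminate b^-1) = x^2*y - x*z - y
trace(b^-2 a^2) = trace(a^2 b^-1)*trace(b) - trace(a^2)  (eliminate b^-1) = x^2*y^2 - x*y*z - x^2 - y^2 + 2
trace(a^3) = trace(a)*trace(a^2) - trace(a) = x^3 - 3*x
apply: trace(a^3 b) = trace(a)*trace(a b a) - trace(a b) = x^2*z - x*y - z
trace(a^3 b^-1) = trace(a^3)*trace(b) - trace(a^3 b) = x^3*y - x^2*z - 2*x*y + z
use: trace(b^-2 a^3) = trace(a^3 b^-1)*trace(b) - trace(a^3) = x^3*y^2 - x^2*y*z - x^3 - 2*x*y^2 + y*z + 3*x
assemble the triple (trace(r) - 2; trace(r a) - x; trace(r b) - y)

x^2*y^2 - x*y*z - x^2 - y^2; x^3*y^2 - x^2*y*z - x^3 - 2*x*y^2 + y*z + 2*x; x^2*y - x*z - 2*y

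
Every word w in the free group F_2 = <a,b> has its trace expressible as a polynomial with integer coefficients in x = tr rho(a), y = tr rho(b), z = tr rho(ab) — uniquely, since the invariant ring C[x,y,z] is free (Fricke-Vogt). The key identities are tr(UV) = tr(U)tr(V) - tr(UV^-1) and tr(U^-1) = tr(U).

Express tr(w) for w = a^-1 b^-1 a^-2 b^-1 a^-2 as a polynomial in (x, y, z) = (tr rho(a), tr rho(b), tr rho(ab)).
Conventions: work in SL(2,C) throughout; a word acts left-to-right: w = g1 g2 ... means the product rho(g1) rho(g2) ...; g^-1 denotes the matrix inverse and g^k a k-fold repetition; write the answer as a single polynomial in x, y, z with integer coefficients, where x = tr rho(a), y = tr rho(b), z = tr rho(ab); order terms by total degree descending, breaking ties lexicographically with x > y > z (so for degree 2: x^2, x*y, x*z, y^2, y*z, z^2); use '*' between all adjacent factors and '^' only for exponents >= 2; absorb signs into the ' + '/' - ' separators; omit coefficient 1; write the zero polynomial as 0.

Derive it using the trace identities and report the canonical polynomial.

trace(a^-1) = trace(a) = x
trace(a^-2) = trace(a^-1) * trace(a) - trace(1)  (eliminate a^-1) = x^2 - 2
trace(a^-3) = trace(a^-2) * trace(a) - trace(a^-1)  (eliminate a^-1) = x^3 - 3*x
trace(a^-4) = trace(a^-3) * trace(a) - trace(a^-2)  (eliminate a^-1) = x^4 - 4*x^2 + 2
trace(a^-5) = trace(a^-4) * trace(a) - trace(a^-3)  (eliminate a^-1) = x^5 - 5*x^3 + 5*x
trace(b a^-1) = trace(b) * trace(a) - trace(b a)  (eliminate a^-1) = x*y - z
trace(a^-1 b a^-1) = trace(b a^-1) * trace(a) - trace(b)  (eliminate a^-1) = x^2*y - x*z - y
trace(b a^-3) = trace(a^-1 b a^-1) * trace(a) - trace(a^-1 b)  (eliminate a^-1) = x^3*y - x^2*z - 2*x*y + z
trace(a^-4 b) = trace(b a^-3) * trace(a) - trace(b a^-2)  (eliminate a^-1) = x^4*y - x^3*z - 3*x^2*y + 2*x*z + y
trace(a^-5 b) = trace(a^-4 b) * trace(a) - trace(a^-4 b a)  (eliminate a^-1) = x^5*y - x^4*z - 4*x^3*y + 3*x^2*z + 3*x*y - z
trace(a^-2 b^-1 a^-3) = trace(a^-5) * trace(b) - trace(a^-5 b)  (eliminate b^-1) = x^4*z - x^3*y - 3*x^2*z + 2*x*y + z
trace(b^2) = trace(b) * trace(b) - trace(1)  (reduce the b square) = y^2 - 2
trace(b^2 a) = trace(b) * trace(a b) - trace(a)  (reduce the b square) = y*z - x
trace(b a^-1 b) = trace(b^2) * trace(a) - trace(b^2 a)  (eliminate a^-1) = x*y^2 - y*z - x
trace(b a b a) = trace(a b) * trace(a b) - trace(1)  (split on a) = z^2 - 2
trace(b a^-1 b a) = trace(b a b) * trace(a) - trace(b a b a)  (eliminate a^-1) = x*y*z - x^2 - z^2 + 2
trace(a^-1 b a^-1 b) = trace(b a^-1 b) * trace(a) - trace(b a^-1 b a)  (eliminate a^-1) = x^2*y^2 - 2*x*y*z + z^2 - 2
trace(a^-1 b a^-2 b) = trace(a^-1 b a^-1 b) * trace(a) - trace(a^-1 b a^-1 b a)  (eliminate a^-1) = x^3*y^2 - 2*x^2*y*z - x*y^2 + x*z^2 + y*z - x
trace(a^-1 b a^-2 b^-1) = trace(a^-1 b a^-2) * trace(b) - trace(a^-1 b a^-2 b)  (eliminate b^-1) = x^2*y*z - x*y^2 - x*z^2 + x
trace(a^-2 b a^-2 b^-1) = trace(a^-1 b a^-2 b^-1) * trace(a) - trace(a^-1 b a^-2 b^-1 a)  (eliminate a^-1) = x^3*y*z - x^2*y^2 - x^2*z^2 + 2
trace(a^-2 b^-1 a^-3 b) = trace(a^-2 b a^-2 b^-1) * trace(a) - trace(a^-2 b a^-2 b^-1 a)  (eliminate a^-1) = x^4*y*z - x^3*y^2 - x^3*z^2 - x^2*y*z + x*y^2 + x*z^2 + x
trace(a^-1 b^-1 a^-2 b^-1 a^-2) = trace(a^-2 b^-1 a^-3) * trace(b) - trace(a^-2 b^-1 a^-3 b)  (eliminate b^-1) = x^3*z^2 - 2*x^2*y*z + x*y^2 - x*z^2 + y*z - x

x^3*z^2 - 2*x^2*y*z + x*y^2 - x*z^2 + y*z - x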